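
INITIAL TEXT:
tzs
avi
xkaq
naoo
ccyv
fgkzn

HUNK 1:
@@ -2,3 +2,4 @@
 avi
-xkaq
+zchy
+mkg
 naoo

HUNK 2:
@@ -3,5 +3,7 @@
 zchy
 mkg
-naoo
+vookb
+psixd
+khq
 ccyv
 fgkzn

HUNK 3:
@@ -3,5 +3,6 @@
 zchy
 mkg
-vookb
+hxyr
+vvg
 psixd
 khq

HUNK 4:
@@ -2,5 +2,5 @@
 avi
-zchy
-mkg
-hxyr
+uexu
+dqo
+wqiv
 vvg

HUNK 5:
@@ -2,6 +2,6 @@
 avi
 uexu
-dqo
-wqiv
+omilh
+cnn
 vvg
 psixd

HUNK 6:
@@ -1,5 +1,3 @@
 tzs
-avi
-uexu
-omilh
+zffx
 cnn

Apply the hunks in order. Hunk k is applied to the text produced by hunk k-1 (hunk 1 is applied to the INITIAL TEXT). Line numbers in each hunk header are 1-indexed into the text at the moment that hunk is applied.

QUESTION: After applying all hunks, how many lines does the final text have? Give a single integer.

Answer: 8

Derivation:
Hunk 1: at line 2 remove [xkaq] add [zchy,mkg] -> 7 lines: tzs avi zchy mkg naoo ccyv fgkzn
Hunk 2: at line 3 remove [naoo] add [vookb,psixd,khq] -> 9 lines: tzs avi zchy mkg vookb psixd khq ccyv fgkzn
Hunk 3: at line 3 remove [vookb] add [hxyr,vvg] -> 10 lines: tzs avi zchy mkg hxyr vvg psixd khq ccyv fgkzn
Hunk 4: at line 2 remove [zchy,mkg,hxyr] add [uexu,dqo,wqiv] -> 10 lines: tzs avi uexu dqo wqiv vvg psixd khq ccyv fgkzn
Hunk 5: at line 2 remove [dqo,wqiv] add [omilh,cnn] -> 10 lines: tzs avi uexu omilh cnn vvg psixd khq ccyv fgkzn
Hunk 6: at line 1 remove [avi,uexu,omilh] add [zffx] -> 8 lines: tzs zffx cnn vvg psixd khq ccyv fgkzn
Final line count: 8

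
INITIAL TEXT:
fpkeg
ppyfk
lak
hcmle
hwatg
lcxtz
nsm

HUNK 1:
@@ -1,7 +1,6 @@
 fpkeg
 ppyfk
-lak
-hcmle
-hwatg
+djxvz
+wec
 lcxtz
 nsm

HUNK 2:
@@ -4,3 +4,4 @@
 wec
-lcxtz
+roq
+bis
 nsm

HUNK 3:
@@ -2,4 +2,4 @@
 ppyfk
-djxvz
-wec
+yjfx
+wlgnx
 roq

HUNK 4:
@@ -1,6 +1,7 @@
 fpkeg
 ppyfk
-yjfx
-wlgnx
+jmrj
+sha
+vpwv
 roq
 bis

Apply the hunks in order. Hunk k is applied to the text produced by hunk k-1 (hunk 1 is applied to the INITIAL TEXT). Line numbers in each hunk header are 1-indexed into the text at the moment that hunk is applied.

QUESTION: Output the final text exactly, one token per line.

Answer: fpkeg
ppyfk
jmrj
sha
vpwv
roq
bis
nsm

Derivation:
Hunk 1: at line 1 remove [lak,hcmle,hwatg] add [djxvz,wec] -> 6 lines: fpkeg ppyfk djxvz wec lcxtz nsm
Hunk 2: at line 4 remove [lcxtz] add [roq,bis] -> 7 lines: fpkeg ppyfk djxvz wec roq bis nsm
Hunk 3: at line 2 remove [djxvz,wec] add [yjfx,wlgnx] -> 7 lines: fpkeg ppyfk yjfx wlgnx roq bis nsm
Hunk 4: at line 1 remove [yjfx,wlgnx] add [jmrj,sha,vpwv] -> 8 lines: fpkeg ppyfk jmrj sha vpwv roq bis nsm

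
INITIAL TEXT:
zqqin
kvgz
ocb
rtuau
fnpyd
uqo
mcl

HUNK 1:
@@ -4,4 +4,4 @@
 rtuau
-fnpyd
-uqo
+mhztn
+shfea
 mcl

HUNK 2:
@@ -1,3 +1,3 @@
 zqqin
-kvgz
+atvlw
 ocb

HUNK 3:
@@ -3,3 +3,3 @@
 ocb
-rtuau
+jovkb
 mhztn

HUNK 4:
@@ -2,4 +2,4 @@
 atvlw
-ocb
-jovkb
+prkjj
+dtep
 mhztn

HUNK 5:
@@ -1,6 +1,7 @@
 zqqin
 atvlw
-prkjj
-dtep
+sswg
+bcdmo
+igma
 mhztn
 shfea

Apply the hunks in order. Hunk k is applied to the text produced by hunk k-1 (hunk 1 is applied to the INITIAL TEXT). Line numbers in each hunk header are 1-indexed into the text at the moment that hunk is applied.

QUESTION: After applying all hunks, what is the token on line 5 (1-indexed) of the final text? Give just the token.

Hunk 1: at line 4 remove [fnpyd,uqo] add [mhztn,shfea] -> 7 lines: zqqin kvgz ocb rtuau mhztn shfea mcl
Hunk 2: at line 1 remove [kvgz] add [atvlw] -> 7 lines: zqqin atvlw ocb rtuau mhztn shfea mcl
Hunk 3: at line 3 remove [rtuau] add [jovkb] -> 7 lines: zqqin atvlw ocb jovkb mhztn shfea mcl
Hunk 4: at line 2 remove [ocb,jovkb] add [prkjj,dtep] -> 7 lines: zqqin atvlw prkjj dtep mhztn shfea mcl
Hunk 5: at line 1 remove [prkjj,dtep] add [sswg,bcdmo,igma] -> 8 lines: zqqin atvlw sswg bcdmo igma mhztn shfea mcl
Final line 5: igma

Answer: igma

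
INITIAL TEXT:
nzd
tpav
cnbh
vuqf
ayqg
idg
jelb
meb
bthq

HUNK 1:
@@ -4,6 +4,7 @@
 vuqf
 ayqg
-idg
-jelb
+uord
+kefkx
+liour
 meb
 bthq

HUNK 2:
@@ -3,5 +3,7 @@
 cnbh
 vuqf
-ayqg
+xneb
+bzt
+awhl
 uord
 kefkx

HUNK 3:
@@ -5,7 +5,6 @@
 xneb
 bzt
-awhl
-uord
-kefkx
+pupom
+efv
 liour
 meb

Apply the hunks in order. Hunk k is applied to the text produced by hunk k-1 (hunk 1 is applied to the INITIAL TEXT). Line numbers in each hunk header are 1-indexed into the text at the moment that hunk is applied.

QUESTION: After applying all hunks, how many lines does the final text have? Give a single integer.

Hunk 1: at line 4 remove [idg,jelb] add [uord,kefkx,liour] -> 10 lines: nzd tpav cnbh vuqf ayqg uord kefkx liour meb bthq
Hunk 2: at line 3 remove [ayqg] add [xneb,bzt,awhl] -> 12 lines: nzd tpav cnbh vuqf xneb bzt awhl uord kefkx liour meb bthq
Hunk 3: at line 5 remove [awhl,uord,kefkx] add [pupom,efv] -> 11 lines: nzd tpav cnbh vuqf xneb bzt pupom efv liour meb bthq
Final line count: 11

Answer: 11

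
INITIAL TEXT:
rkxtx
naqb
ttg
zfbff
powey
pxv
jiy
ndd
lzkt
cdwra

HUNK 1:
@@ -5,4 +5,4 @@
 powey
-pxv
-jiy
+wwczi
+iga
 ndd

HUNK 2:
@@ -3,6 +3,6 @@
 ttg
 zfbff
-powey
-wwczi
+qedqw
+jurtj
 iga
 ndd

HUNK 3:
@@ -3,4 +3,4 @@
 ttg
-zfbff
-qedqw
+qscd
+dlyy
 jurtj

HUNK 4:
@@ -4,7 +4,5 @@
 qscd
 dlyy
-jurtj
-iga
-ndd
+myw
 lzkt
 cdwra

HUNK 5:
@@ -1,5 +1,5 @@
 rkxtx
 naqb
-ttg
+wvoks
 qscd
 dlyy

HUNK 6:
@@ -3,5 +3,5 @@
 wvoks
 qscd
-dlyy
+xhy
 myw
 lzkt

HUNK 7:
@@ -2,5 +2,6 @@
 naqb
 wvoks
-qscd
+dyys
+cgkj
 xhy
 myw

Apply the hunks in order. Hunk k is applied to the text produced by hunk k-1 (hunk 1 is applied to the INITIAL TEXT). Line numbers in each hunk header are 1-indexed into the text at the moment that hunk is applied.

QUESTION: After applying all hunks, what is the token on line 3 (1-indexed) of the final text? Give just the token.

Answer: wvoks

Derivation:
Hunk 1: at line 5 remove [pxv,jiy] add [wwczi,iga] -> 10 lines: rkxtx naqb ttg zfbff powey wwczi iga ndd lzkt cdwra
Hunk 2: at line 3 remove [powey,wwczi] add [qedqw,jurtj] -> 10 lines: rkxtx naqb ttg zfbff qedqw jurtj iga ndd lzkt cdwra
Hunk 3: at line 3 remove [zfbff,qedqw] add [qscd,dlyy] -> 10 lines: rkxtx naqb ttg qscd dlyy jurtj iga ndd lzkt cdwra
Hunk 4: at line 4 remove [jurtj,iga,ndd] add [myw] -> 8 lines: rkxtx naqb ttg qscd dlyy myw lzkt cdwra
Hunk 5: at line 1 remove [ttg] add [wvoks] -> 8 lines: rkxtx naqb wvoks qscd dlyy myw lzkt cdwra
Hunk 6: at line 3 remove [dlyy] add [xhy] -> 8 lines: rkxtx naqb wvoks qscd xhy myw lzkt cdwra
Hunk 7: at line 2 remove [qscd] add [dyys,cgkj] -> 9 lines: rkxtx naqb wvoks dyys cgkj xhy myw lzkt cdwra
Final line 3: wvoks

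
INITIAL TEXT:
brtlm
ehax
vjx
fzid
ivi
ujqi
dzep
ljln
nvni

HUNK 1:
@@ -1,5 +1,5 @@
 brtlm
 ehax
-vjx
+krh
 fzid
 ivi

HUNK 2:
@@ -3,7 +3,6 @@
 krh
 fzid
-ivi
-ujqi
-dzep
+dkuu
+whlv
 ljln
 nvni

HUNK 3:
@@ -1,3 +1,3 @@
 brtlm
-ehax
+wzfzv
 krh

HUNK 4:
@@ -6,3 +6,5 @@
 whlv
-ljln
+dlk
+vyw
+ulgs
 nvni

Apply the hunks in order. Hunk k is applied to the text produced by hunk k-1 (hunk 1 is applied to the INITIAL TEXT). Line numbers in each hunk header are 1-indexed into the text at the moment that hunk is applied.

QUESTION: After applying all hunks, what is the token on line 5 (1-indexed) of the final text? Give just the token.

Answer: dkuu

Derivation:
Hunk 1: at line 1 remove [vjx] add [krh] -> 9 lines: brtlm ehax krh fzid ivi ujqi dzep ljln nvni
Hunk 2: at line 3 remove [ivi,ujqi,dzep] add [dkuu,whlv] -> 8 lines: brtlm ehax krh fzid dkuu whlv ljln nvni
Hunk 3: at line 1 remove [ehax] add [wzfzv] -> 8 lines: brtlm wzfzv krh fzid dkuu whlv ljln nvni
Hunk 4: at line 6 remove [ljln] add [dlk,vyw,ulgs] -> 10 lines: brtlm wzfzv krh fzid dkuu whlv dlk vyw ulgs nvni
Final line 5: dkuu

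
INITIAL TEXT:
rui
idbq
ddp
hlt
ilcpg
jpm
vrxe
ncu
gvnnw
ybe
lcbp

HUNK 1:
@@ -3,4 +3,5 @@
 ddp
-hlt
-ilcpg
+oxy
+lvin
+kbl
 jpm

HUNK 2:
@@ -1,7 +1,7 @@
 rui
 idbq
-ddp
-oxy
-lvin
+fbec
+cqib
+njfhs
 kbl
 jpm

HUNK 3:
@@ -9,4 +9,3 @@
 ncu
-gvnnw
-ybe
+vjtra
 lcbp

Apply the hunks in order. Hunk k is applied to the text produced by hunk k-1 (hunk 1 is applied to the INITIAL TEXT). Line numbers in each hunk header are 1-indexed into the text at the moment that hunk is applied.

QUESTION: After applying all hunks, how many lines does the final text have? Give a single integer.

Answer: 11

Derivation:
Hunk 1: at line 3 remove [hlt,ilcpg] add [oxy,lvin,kbl] -> 12 lines: rui idbq ddp oxy lvin kbl jpm vrxe ncu gvnnw ybe lcbp
Hunk 2: at line 1 remove [ddp,oxy,lvin] add [fbec,cqib,njfhs] -> 12 lines: rui idbq fbec cqib njfhs kbl jpm vrxe ncu gvnnw ybe lcbp
Hunk 3: at line 9 remove [gvnnw,ybe] add [vjtra] -> 11 lines: rui idbq fbec cqib njfhs kbl jpm vrxe ncu vjtra lcbp
Final line count: 11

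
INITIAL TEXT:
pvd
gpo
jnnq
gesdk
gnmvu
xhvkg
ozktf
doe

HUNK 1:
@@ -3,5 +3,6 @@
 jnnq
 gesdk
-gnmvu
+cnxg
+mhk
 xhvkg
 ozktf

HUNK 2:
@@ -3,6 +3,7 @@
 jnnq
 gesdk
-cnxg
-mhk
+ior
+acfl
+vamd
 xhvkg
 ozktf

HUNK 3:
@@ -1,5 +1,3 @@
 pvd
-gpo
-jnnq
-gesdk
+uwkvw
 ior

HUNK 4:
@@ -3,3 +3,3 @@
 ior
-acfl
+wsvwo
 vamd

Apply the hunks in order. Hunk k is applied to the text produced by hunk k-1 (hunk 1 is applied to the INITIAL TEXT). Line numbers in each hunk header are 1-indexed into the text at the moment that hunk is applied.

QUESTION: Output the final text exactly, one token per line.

Hunk 1: at line 3 remove [gnmvu] add [cnxg,mhk] -> 9 lines: pvd gpo jnnq gesdk cnxg mhk xhvkg ozktf doe
Hunk 2: at line 3 remove [cnxg,mhk] add [ior,acfl,vamd] -> 10 lines: pvd gpo jnnq gesdk ior acfl vamd xhvkg ozktf doe
Hunk 3: at line 1 remove [gpo,jnnq,gesdk] add [uwkvw] -> 8 lines: pvd uwkvw ior acfl vamd xhvkg ozktf doe
Hunk 4: at line 3 remove [acfl] add [wsvwo] -> 8 lines: pvd uwkvw ior wsvwo vamd xhvkg ozktf doe

Answer: pvd
uwkvw
ior
wsvwo
vamd
xhvkg
ozktf
doe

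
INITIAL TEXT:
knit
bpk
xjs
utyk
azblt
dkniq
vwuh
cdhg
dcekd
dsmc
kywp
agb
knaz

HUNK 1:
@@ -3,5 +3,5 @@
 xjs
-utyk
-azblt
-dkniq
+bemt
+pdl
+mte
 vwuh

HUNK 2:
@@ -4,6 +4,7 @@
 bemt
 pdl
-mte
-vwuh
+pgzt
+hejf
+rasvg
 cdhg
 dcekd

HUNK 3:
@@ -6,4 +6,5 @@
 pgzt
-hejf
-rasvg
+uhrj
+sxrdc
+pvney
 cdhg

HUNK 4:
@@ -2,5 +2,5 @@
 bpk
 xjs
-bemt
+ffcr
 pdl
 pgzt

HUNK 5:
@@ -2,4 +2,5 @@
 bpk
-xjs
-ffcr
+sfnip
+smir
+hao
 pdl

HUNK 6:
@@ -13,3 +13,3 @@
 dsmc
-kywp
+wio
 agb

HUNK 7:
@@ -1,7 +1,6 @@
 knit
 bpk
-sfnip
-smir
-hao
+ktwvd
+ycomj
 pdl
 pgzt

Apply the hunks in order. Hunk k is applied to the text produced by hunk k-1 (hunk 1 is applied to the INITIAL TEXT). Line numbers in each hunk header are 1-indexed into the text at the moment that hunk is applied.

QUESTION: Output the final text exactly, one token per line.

Hunk 1: at line 3 remove [utyk,azblt,dkniq] add [bemt,pdl,mte] -> 13 lines: knit bpk xjs bemt pdl mte vwuh cdhg dcekd dsmc kywp agb knaz
Hunk 2: at line 4 remove [mte,vwuh] add [pgzt,hejf,rasvg] -> 14 lines: knit bpk xjs bemt pdl pgzt hejf rasvg cdhg dcekd dsmc kywp agb knaz
Hunk 3: at line 6 remove [hejf,rasvg] add [uhrj,sxrdc,pvney] -> 15 lines: knit bpk xjs bemt pdl pgzt uhrj sxrdc pvney cdhg dcekd dsmc kywp agb knaz
Hunk 4: at line 2 remove [bemt] add [ffcr] -> 15 lines: knit bpk xjs ffcr pdl pgzt uhrj sxrdc pvney cdhg dcekd dsmc kywp agb knaz
Hunk 5: at line 2 remove [xjs,ffcr] add [sfnip,smir,hao] -> 16 lines: knit bpk sfnip smir hao pdl pgzt uhrj sxrdc pvney cdhg dcekd dsmc kywp agb knaz
Hunk 6: at line 13 remove [kywp] add [wio] -> 16 lines: knit bpk sfnip smir hao pdl pgzt uhrj sxrdc pvney cdhg dcekd dsmc wio agb knaz
Hunk 7: at line 1 remove [sfnip,smir,hao] add [ktwvd,ycomj] -> 15 lines: knit bpk ktwvd ycomj pdl pgzt uhrj sxrdc pvney cdhg dcekd dsmc wio agb knaz

Answer: knit
bpk
ktwvd
ycomj
pdl
pgzt
uhrj
sxrdc
pvney
cdhg
dcekd
dsmc
wio
agb
knaz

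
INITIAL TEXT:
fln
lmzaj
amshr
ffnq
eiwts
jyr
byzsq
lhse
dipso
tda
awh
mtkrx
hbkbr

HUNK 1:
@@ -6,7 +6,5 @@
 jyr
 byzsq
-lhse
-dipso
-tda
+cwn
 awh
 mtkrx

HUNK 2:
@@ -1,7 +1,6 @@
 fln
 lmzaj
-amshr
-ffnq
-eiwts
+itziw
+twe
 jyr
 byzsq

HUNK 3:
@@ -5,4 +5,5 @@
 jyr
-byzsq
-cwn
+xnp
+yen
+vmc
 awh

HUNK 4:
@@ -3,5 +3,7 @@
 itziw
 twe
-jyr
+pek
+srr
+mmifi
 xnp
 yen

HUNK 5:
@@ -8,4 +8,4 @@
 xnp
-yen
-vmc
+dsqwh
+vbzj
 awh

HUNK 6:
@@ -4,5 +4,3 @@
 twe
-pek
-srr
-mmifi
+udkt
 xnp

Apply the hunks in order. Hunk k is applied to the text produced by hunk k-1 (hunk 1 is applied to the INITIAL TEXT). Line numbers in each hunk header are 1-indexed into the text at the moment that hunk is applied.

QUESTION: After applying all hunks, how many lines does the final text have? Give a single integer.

Hunk 1: at line 6 remove [lhse,dipso,tda] add [cwn] -> 11 lines: fln lmzaj amshr ffnq eiwts jyr byzsq cwn awh mtkrx hbkbr
Hunk 2: at line 1 remove [amshr,ffnq,eiwts] add [itziw,twe] -> 10 lines: fln lmzaj itziw twe jyr byzsq cwn awh mtkrx hbkbr
Hunk 3: at line 5 remove [byzsq,cwn] add [xnp,yen,vmc] -> 11 lines: fln lmzaj itziw twe jyr xnp yen vmc awh mtkrx hbkbr
Hunk 4: at line 3 remove [jyr] add [pek,srr,mmifi] -> 13 lines: fln lmzaj itziw twe pek srr mmifi xnp yen vmc awh mtkrx hbkbr
Hunk 5: at line 8 remove [yen,vmc] add [dsqwh,vbzj] -> 13 lines: fln lmzaj itziw twe pek srr mmifi xnp dsqwh vbzj awh mtkrx hbkbr
Hunk 6: at line 4 remove [pek,srr,mmifi] add [udkt] -> 11 lines: fln lmzaj itziw twe udkt xnp dsqwh vbzj awh mtkrx hbkbr
Final line count: 11

Answer: 11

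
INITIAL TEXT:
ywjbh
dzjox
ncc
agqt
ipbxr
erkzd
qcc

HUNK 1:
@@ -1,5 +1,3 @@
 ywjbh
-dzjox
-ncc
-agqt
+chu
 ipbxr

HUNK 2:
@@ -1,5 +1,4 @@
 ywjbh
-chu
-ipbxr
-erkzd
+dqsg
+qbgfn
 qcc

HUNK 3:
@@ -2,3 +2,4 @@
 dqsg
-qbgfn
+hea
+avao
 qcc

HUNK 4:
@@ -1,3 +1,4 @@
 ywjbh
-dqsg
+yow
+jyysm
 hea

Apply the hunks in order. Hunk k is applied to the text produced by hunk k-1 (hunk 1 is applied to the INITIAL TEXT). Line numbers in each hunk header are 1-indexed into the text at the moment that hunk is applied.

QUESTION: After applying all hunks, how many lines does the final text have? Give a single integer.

Hunk 1: at line 1 remove [dzjox,ncc,agqt] add [chu] -> 5 lines: ywjbh chu ipbxr erkzd qcc
Hunk 2: at line 1 remove [chu,ipbxr,erkzd] add [dqsg,qbgfn] -> 4 lines: ywjbh dqsg qbgfn qcc
Hunk 3: at line 2 remove [qbgfn] add [hea,avao] -> 5 lines: ywjbh dqsg hea avao qcc
Hunk 4: at line 1 remove [dqsg] add [yow,jyysm] -> 6 lines: ywjbh yow jyysm hea avao qcc
Final line count: 6

Answer: 6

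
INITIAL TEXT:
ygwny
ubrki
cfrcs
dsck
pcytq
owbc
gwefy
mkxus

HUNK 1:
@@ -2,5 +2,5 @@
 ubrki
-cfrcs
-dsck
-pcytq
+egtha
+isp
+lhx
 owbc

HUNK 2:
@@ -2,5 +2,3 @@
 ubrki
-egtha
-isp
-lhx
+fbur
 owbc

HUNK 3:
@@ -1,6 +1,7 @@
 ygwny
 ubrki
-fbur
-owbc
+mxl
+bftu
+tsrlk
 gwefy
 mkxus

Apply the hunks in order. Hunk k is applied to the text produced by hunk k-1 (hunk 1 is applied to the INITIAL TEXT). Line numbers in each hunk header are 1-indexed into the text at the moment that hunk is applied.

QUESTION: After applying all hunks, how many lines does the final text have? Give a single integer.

Hunk 1: at line 2 remove [cfrcs,dsck,pcytq] add [egtha,isp,lhx] -> 8 lines: ygwny ubrki egtha isp lhx owbc gwefy mkxus
Hunk 2: at line 2 remove [egtha,isp,lhx] add [fbur] -> 6 lines: ygwny ubrki fbur owbc gwefy mkxus
Hunk 3: at line 1 remove [fbur,owbc] add [mxl,bftu,tsrlk] -> 7 lines: ygwny ubrki mxl bftu tsrlk gwefy mkxus
Final line count: 7

Answer: 7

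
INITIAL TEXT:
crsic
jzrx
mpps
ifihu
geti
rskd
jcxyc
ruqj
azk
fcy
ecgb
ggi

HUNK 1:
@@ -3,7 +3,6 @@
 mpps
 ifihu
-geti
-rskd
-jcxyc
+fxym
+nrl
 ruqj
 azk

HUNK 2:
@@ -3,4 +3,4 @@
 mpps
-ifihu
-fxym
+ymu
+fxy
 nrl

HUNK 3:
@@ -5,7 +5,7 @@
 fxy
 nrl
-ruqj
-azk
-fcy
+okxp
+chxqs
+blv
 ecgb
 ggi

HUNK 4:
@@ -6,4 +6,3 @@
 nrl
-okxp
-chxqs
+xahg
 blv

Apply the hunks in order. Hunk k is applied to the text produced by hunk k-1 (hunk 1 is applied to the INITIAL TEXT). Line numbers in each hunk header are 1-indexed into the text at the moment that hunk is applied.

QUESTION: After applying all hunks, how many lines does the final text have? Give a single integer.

Answer: 10

Derivation:
Hunk 1: at line 3 remove [geti,rskd,jcxyc] add [fxym,nrl] -> 11 lines: crsic jzrx mpps ifihu fxym nrl ruqj azk fcy ecgb ggi
Hunk 2: at line 3 remove [ifihu,fxym] add [ymu,fxy] -> 11 lines: crsic jzrx mpps ymu fxy nrl ruqj azk fcy ecgb ggi
Hunk 3: at line 5 remove [ruqj,azk,fcy] add [okxp,chxqs,blv] -> 11 lines: crsic jzrx mpps ymu fxy nrl okxp chxqs blv ecgb ggi
Hunk 4: at line 6 remove [okxp,chxqs] add [xahg] -> 10 lines: crsic jzrx mpps ymu fxy nrl xahg blv ecgb ggi
Final line count: 10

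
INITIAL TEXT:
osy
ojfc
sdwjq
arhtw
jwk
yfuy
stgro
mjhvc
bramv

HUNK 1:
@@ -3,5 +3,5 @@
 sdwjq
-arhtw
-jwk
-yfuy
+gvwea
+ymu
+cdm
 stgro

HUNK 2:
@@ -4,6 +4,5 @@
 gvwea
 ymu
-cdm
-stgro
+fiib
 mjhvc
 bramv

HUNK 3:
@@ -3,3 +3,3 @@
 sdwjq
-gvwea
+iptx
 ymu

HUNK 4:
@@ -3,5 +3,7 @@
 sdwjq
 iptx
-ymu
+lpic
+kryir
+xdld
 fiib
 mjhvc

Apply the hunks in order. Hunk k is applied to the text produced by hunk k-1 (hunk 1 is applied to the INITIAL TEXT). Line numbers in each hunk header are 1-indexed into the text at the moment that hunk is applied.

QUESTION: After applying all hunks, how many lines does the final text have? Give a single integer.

Hunk 1: at line 3 remove [arhtw,jwk,yfuy] add [gvwea,ymu,cdm] -> 9 lines: osy ojfc sdwjq gvwea ymu cdm stgro mjhvc bramv
Hunk 2: at line 4 remove [cdm,stgro] add [fiib] -> 8 lines: osy ojfc sdwjq gvwea ymu fiib mjhvc bramv
Hunk 3: at line 3 remove [gvwea] add [iptx] -> 8 lines: osy ojfc sdwjq iptx ymu fiib mjhvc bramv
Hunk 4: at line 3 remove [ymu] add [lpic,kryir,xdld] -> 10 lines: osy ojfc sdwjq iptx lpic kryir xdld fiib mjhvc bramv
Final line count: 10

Answer: 10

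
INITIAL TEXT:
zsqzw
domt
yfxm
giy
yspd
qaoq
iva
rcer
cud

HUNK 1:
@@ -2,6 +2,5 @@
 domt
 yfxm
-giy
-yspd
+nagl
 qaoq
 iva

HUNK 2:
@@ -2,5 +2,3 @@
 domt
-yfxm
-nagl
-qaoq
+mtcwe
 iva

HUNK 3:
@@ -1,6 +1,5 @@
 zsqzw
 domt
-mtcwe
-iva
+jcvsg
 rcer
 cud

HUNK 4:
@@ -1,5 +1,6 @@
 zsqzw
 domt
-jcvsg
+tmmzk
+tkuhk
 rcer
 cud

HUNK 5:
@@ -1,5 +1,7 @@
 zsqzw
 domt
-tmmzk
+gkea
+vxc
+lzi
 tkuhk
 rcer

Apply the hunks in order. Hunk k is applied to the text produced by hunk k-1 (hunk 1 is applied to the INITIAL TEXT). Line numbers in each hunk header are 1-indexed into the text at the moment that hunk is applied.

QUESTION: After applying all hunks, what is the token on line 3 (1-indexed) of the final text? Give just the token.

Answer: gkea

Derivation:
Hunk 1: at line 2 remove [giy,yspd] add [nagl] -> 8 lines: zsqzw domt yfxm nagl qaoq iva rcer cud
Hunk 2: at line 2 remove [yfxm,nagl,qaoq] add [mtcwe] -> 6 lines: zsqzw domt mtcwe iva rcer cud
Hunk 3: at line 1 remove [mtcwe,iva] add [jcvsg] -> 5 lines: zsqzw domt jcvsg rcer cud
Hunk 4: at line 1 remove [jcvsg] add [tmmzk,tkuhk] -> 6 lines: zsqzw domt tmmzk tkuhk rcer cud
Hunk 5: at line 1 remove [tmmzk] add [gkea,vxc,lzi] -> 8 lines: zsqzw domt gkea vxc lzi tkuhk rcer cud
Final line 3: gkea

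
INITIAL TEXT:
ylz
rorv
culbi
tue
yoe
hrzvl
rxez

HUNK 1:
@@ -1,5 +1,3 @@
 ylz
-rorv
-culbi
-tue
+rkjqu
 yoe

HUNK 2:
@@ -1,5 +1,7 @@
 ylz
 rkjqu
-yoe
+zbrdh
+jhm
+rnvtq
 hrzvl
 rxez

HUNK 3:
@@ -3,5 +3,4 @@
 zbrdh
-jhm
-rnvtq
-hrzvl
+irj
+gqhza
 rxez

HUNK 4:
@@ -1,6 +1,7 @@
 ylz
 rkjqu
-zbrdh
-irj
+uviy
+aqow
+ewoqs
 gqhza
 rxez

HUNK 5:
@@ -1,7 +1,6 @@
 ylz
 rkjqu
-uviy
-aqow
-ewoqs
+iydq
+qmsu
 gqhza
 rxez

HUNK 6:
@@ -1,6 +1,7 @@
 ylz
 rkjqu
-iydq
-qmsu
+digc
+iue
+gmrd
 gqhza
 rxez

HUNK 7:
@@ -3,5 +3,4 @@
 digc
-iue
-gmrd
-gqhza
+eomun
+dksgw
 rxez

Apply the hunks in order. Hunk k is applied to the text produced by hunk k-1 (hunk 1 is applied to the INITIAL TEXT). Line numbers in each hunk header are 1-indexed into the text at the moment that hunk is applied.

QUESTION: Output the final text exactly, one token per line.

Hunk 1: at line 1 remove [rorv,culbi,tue] add [rkjqu] -> 5 lines: ylz rkjqu yoe hrzvl rxez
Hunk 2: at line 1 remove [yoe] add [zbrdh,jhm,rnvtq] -> 7 lines: ylz rkjqu zbrdh jhm rnvtq hrzvl rxez
Hunk 3: at line 3 remove [jhm,rnvtq,hrzvl] add [irj,gqhza] -> 6 lines: ylz rkjqu zbrdh irj gqhza rxez
Hunk 4: at line 1 remove [zbrdh,irj] add [uviy,aqow,ewoqs] -> 7 lines: ylz rkjqu uviy aqow ewoqs gqhza rxez
Hunk 5: at line 1 remove [uviy,aqow,ewoqs] add [iydq,qmsu] -> 6 lines: ylz rkjqu iydq qmsu gqhza rxez
Hunk 6: at line 1 remove [iydq,qmsu] add [digc,iue,gmrd] -> 7 lines: ylz rkjqu digc iue gmrd gqhza rxez
Hunk 7: at line 3 remove [iue,gmrd,gqhza] add [eomun,dksgw] -> 6 lines: ylz rkjqu digc eomun dksgw rxez

Answer: ylz
rkjqu
digc
eomun
dksgw
rxez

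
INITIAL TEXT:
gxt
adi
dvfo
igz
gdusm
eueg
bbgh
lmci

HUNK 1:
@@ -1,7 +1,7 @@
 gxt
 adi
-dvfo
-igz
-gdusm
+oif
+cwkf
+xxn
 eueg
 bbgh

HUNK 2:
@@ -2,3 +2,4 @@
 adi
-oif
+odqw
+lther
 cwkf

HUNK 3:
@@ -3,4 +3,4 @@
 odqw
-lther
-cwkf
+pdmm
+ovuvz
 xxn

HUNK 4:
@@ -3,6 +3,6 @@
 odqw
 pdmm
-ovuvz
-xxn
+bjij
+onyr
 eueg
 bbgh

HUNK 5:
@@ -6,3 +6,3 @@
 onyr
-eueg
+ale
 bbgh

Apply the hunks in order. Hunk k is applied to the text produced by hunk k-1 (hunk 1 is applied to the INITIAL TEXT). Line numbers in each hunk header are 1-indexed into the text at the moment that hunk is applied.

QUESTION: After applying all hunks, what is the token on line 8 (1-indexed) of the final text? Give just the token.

Hunk 1: at line 1 remove [dvfo,igz,gdusm] add [oif,cwkf,xxn] -> 8 lines: gxt adi oif cwkf xxn eueg bbgh lmci
Hunk 2: at line 2 remove [oif] add [odqw,lther] -> 9 lines: gxt adi odqw lther cwkf xxn eueg bbgh lmci
Hunk 3: at line 3 remove [lther,cwkf] add [pdmm,ovuvz] -> 9 lines: gxt adi odqw pdmm ovuvz xxn eueg bbgh lmci
Hunk 4: at line 3 remove [ovuvz,xxn] add [bjij,onyr] -> 9 lines: gxt adi odqw pdmm bjij onyr eueg bbgh lmci
Hunk 5: at line 6 remove [eueg] add [ale] -> 9 lines: gxt adi odqw pdmm bjij onyr ale bbgh lmci
Final line 8: bbgh

Answer: bbgh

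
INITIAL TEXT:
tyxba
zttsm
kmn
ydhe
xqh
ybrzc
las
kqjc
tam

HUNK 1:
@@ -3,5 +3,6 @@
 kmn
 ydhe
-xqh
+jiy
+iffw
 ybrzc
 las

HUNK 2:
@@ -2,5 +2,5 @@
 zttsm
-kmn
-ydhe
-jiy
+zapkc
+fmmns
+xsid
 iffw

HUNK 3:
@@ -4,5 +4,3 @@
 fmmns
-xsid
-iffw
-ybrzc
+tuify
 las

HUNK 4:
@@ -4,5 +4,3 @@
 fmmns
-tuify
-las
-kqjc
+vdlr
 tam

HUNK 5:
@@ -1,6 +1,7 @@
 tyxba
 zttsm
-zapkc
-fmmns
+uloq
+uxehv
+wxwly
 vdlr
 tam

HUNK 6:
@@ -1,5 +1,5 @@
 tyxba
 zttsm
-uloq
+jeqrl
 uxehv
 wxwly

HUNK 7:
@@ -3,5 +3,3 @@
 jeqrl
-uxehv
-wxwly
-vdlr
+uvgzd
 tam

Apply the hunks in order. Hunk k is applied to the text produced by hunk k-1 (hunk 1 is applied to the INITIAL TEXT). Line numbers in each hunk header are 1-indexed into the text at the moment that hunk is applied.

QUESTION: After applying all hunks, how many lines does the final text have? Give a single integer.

Hunk 1: at line 3 remove [xqh] add [jiy,iffw] -> 10 lines: tyxba zttsm kmn ydhe jiy iffw ybrzc las kqjc tam
Hunk 2: at line 2 remove [kmn,ydhe,jiy] add [zapkc,fmmns,xsid] -> 10 lines: tyxba zttsm zapkc fmmns xsid iffw ybrzc las kqjc tam
Hunk 3: at line 4 remove [xsid,iffw,ybrzc] add [tuify] -> 8 lines: tyxba zttsm zapkc fmmns tuify las kqjc tam
Hunk 4: at line 4 remove [tuify,las,kqjc] add [vdlr] -> 6 lines: tyxba zttsm zapkc fmmns vdlr tam
Hunk 5: at line 1 remove [zapkc,fmmns] add [uloq,uxehv,wxwly] -> 7 lines: tyxba zttsm uloq uxehv wxwly vdlr tam
Hunk 6: at line 1 remove [uloq] add [jeqrl] -> 7 lines: tyxba zttsm jeqrl uxehv wxwly vdlr tam
Hunk 7: at line 3 remove [uxehv,wxwly,vdlr] add [uvgzd] -> 5 lines: tyxba zttsm jeqrl uvgzd tam
Final line count: 5

Answer: 5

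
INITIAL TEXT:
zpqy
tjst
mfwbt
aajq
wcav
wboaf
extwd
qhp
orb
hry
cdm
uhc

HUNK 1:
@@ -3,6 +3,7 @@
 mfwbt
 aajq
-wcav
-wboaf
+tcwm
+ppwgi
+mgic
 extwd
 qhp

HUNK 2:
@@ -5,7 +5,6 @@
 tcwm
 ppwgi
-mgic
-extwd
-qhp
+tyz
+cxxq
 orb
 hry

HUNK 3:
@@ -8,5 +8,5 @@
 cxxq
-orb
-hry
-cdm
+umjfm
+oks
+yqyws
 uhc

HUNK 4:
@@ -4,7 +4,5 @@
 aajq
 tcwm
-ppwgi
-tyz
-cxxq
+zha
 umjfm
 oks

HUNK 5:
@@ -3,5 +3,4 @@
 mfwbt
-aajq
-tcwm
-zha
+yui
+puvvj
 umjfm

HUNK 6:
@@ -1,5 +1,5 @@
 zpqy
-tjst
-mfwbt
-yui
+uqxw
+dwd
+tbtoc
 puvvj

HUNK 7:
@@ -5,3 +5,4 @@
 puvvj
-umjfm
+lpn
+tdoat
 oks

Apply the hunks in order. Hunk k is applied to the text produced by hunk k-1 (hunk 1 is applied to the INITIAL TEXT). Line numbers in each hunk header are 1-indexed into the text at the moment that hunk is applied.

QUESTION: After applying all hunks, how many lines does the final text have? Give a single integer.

Hunk 1: at line 3 remove [wcav,wboaf] add [tcwm,ppwgi,mgic] -> 13 lines: zpqy tjst mfwbt aajq tcwm ppwgi mgic extwd qhp orb hry cdm uhc
Hunk 2: at line 5 remove [mgic,extwd,qhp] add [tyz,cxxq] -> 12 lines: zpqy tjst mfwbt aajq tcwm ppwgi tyz cxxq orb hry cdm uhc
Hunk 3: at line 8 remove [orb,hry,cdm] add [umjfm,oks,yqyws] -> 12 lines: zpqy tjst mfwbt aajq tcwm ppwgi tyz cxxq umjfm oks yqyws uhc
Hunk 4: at line 4 remove [ppwgi,tyz,cxxq] add [zha] -> 10 lines: zpqy tjst mfwbt aajq tcwm zha umjfm oks yqyws uhc
Hunk 5: at line 3 remove [aajq,tcwm,zha] add [yui,puvvj] -> 9 lines: zpqy tjst mfwbt yui puvvj umjfm oks yqyws uhc
Hunk 6: at line 1 remove [tjst,mfwbt,yui] add [uqxw,dwd,tbtoc] -> 9 lines: zpqy uqxw dwd tbtoc puvvj umjfm oks yqyws uhc
Hunk 7: at line 5 remove [umjfm] add [lpn,tdoat] -> 10 lines: zpqy uqxw dwd tbtoc puvvj lpn tdoat oks yqyws uhc
Final line count: 10

Answer: 10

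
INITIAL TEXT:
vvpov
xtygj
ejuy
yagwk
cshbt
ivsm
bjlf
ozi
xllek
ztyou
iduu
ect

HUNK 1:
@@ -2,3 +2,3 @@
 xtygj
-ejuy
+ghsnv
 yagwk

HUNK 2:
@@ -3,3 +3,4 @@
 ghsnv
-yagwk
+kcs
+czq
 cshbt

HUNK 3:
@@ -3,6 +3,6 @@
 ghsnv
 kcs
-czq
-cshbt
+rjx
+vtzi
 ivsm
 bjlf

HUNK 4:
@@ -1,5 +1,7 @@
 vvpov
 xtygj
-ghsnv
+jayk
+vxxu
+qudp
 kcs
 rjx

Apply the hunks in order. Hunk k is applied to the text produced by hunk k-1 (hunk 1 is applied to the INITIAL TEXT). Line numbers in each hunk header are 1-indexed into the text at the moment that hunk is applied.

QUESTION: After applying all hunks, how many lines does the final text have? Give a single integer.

Answer: 15

Derivation:
Hunk 1: at line 2 remove [ejuy] add [ghsnv] -> 12 lines: vvpov xtygj ghsnv yagwk cshbt ivsm bjlf ozi xllek ztyou iduu ect
Hunk 2: at line 3 remove [yagwk] add [kcs,czq] -> 13 lines: vvpov xtygj ghsnv kcs czq cshbt ivsm bjlf ozi xllek ztyou iduu ect
Hunk 3: at line 3 remove [czq,cshbt] add [rjx,vtzi] -> 13 lines: vvpov xtygj ghsnv kcs rjx vtzi ivsm bjlf ozi xllek ztyou iduu ect
Hunk 4: at line 1 remove [ghsnv] add [jayk,vxxu,qudp] -> 15 lines: vvpov xtygj jayk vxxu qudp kcs rjx vtzi ivsm bjlf ozi xllek ztyou iduu ect
Final line count: 15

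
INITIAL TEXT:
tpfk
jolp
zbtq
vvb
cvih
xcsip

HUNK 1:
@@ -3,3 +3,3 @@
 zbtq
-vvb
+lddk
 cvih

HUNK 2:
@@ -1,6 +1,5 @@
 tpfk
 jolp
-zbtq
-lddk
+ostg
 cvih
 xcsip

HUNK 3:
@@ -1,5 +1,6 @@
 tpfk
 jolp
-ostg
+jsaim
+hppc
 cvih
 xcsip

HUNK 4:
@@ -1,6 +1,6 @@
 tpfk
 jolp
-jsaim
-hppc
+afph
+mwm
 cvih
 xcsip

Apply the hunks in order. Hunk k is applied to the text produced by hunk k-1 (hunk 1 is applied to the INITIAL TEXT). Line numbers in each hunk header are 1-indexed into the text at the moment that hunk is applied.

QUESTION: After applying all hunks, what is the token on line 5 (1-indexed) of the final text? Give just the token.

Hunk 1: at line 3 remove [vvb] add [lddk] -> 6 lines: tpfk jolp zbtq lddk cvih xcsip
Hunk 2: at line 1 remove [zbtq,lddk] add [ostg] -> 5 lines: tpfk jolp ostg cvih xcsip
Hunk 3: at line 1 remove [ostg] add [jsaim,hppc] -> 6 lines: tpfk jolp jsaim hppc cvih xcsip
Hunk 4: at line 1 remove [jsaim,hppc] add [afph,mwm] -> 6 lines: tpfk jolp afph mwm cvih xcsip
Final line 5: cvih

Answer: cvih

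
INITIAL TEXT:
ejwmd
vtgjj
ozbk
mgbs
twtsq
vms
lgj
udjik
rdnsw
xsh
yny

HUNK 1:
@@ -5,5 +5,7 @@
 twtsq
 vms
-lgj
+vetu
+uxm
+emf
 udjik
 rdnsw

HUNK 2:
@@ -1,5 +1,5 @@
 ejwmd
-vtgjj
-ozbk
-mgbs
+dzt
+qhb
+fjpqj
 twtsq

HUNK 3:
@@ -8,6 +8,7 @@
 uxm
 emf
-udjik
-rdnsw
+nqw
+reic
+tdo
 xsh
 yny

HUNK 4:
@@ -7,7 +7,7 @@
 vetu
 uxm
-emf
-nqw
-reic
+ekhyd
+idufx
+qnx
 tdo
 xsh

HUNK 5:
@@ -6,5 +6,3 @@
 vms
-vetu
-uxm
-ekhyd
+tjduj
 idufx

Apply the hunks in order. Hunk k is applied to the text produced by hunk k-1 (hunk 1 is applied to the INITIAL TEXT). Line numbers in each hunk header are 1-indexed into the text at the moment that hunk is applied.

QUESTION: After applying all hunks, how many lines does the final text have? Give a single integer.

Hunk 1: at line 5 remove [lgj] add [vetu,uxm,emf] -> 13 lines: ejwmd vtgjj ozbk mgbs twtsq vms vetu uxm emf udjik rdnsw xsh yny
Hunk 2: at line 1 remove [vtgjj,ozbk,mgbs] add [dzt,qhb,fjpqj] -> 13 lines: ejwmd dzt qhb fjpqj twtsq vms vetu uxm emf udjik rdnsw xsh yny
Hunk 3: at line 8 remove [udjik,rdnsw] add [nqw,reic,tdo] -> 14 lines: ejwmd dzt qhb fjpqj twtsq vms vetu uxm emf nqw reic tdo xsh yny
Hunk 4: at line 7 remove [emf,nqw,reic] add [ekhyd,idufx,qnx] -> 14 lines: ejwmd dzt qhb fjpqj twtsq vms vetu uxm ekhyd idufx qnx tdo xsh yny
Hunk 5: at line 6 remove [vetu,uxm,ekhyd] add [tjduj] -> 12 lines: ejwmd dzt qhb fjpqj twtsq vms tjduj idufx qnx tdo xsh yny
Final line count: 12

Answer: 12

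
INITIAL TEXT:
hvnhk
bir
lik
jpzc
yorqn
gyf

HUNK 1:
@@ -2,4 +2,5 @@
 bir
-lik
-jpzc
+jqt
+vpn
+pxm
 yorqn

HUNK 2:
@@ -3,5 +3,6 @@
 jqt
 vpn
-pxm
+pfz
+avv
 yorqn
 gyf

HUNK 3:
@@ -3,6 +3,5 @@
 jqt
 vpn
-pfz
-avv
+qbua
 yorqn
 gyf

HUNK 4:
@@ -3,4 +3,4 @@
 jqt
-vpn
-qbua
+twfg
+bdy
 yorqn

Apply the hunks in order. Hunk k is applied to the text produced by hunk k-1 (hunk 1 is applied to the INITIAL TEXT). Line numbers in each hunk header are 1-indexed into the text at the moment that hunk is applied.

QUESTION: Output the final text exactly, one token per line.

Answer: hvnhk
bir
jqt
twfg
bdy
yorqn
gyf

Derivation:
Hunk 1: at line 2 remove [lik,jpzc] add [jqt,vpn,pxm] -> 7 lines: hvnhk bir jqt vpn pxm yorqn gyf
Hunk 2: at line 3 remove [pxm] add [pfz,avv] -> 8 lines: hvnhk bir jqt vpn pfz avv yorqn gyf
Hunk 3: at line 3 remove [pfz,avv] add [qbua] -> 7 lines: hvnhk bir jqt vpn qbua yorqn gyf
Hunk 4: at line 3 remove [vpn,qbua] add [twfg,bdy] -> 7 lines: hvnhk bir jqt twfg bdy yorqn gyf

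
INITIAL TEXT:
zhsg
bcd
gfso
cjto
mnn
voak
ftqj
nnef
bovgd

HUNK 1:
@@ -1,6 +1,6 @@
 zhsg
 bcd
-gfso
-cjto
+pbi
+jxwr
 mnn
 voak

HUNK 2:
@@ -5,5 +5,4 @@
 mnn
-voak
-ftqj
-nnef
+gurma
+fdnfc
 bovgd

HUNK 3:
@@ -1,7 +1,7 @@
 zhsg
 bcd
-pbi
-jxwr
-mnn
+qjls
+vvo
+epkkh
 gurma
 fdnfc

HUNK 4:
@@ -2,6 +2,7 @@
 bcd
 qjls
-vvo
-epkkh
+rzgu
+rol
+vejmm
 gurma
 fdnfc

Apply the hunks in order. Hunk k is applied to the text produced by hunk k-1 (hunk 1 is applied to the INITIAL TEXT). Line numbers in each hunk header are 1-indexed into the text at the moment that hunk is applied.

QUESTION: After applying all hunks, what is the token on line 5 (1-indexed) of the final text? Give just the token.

Hunk 1: at line 1 remove [gfso,cjto] add [pbi,jxwr] -> 9 lines: zhsg bcd pbi jxwr mnn voak ftqj nnef bovgd
Hunk 2: at line 5 remove [voak,ftqj,nnef] add [gurma,fdnfc] -> 8 lines: zhsg bcd pbi jxwr mnn gurma fdnfc bovgd
Hunk 3: at line 1 remove [pbi,jxwr,mnn] add [qjls,vvo,epkkh] -> 8 lines: zhsg bcd qjls vvo epkkh gurma fdnfc bovgd
Hunk 4: at line 2 remove [vvo,epkkh] add [rzgu,rol,vejmm] -> 9 lines: zhsg bcd qjls rzgu rol vejmm gurma fdnfc bovgd
Final line 5: rol

Answer: rol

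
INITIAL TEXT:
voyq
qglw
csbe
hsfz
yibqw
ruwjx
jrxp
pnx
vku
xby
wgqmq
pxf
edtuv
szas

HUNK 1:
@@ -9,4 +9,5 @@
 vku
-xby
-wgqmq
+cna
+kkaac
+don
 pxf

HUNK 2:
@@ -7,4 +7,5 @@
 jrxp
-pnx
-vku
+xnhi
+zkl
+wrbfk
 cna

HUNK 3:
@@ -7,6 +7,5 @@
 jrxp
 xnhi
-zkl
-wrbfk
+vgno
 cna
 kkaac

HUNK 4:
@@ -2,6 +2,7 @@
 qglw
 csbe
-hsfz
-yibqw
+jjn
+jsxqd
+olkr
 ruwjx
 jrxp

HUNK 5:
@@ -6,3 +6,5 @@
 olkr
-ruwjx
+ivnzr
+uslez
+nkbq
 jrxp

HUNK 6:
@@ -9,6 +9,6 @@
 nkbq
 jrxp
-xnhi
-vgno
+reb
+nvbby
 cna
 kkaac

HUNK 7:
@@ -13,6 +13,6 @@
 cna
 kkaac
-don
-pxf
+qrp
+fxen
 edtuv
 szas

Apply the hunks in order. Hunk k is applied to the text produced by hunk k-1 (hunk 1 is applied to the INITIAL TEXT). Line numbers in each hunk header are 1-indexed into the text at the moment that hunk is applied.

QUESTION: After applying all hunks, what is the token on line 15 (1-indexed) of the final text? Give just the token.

Answer: qrp

Derivation:
Hunk 1: at line 9 remove [xby,wgqmq] add [cna,kkaac,don] -> 15 lines: voyq qglw csbe hsfz yibqw ruwjx jrxp pnx vku cna kkaac don pxf edtuv szas
Hunk 2: at line 7 remove [pnx,vku] add [xnhi,zkl,wrbfk] -> 16 lines: voyq qglw csbe hsfz yibqw ruwjx jrxp xnhi zkl wrbfk cna kkaac don pxf edtuv szas
Hunk 3: at line 7 remove [zkl,wrbfk] add [vgno] -> 15 lines: voyq qglw csbe hsfz yibqw ruwjx jrxp xnhi vgno cna kkaac don pxf edtuv szas
Hunk 4: at line 2 remove [hsfz,yibqw] add [jjn,jsxqd,olkr] -> 16 lines: voyq qglw csbe jjn jsxqd olkr ruwjx jrxp xnhi vgno cna kkaac don pxf edtuv szas
Hunk 5: at line 6 remove [ruwjx] add [ivnzr,uslez,nkbq] -> 18 lines: voyq qglw csbe jjn jsxqd olkr ivnzr uslez nkbq jrxp xnhi vgno cna kkaac don pxf edtuv szas
Hunk 6: at line 9 remove [xnhi,vgno] add [reb,nvbby] -> 18 lines: voyq qglw csbe jjn jsxqd olkr ivnzr uslez nkbq jrxp reb nvbby cna kkaac don pxf edtuv szas
Hunk 7: at line 13 remove [don,pxf] add [qrp,fxen] -> 18 lines: voyq qglw csbe jjn jsxqd olkr ivnzr uslez nkbq jrxp reb nvbby cna kkaac qrp fxen edtuv szas
Final line 15: qrp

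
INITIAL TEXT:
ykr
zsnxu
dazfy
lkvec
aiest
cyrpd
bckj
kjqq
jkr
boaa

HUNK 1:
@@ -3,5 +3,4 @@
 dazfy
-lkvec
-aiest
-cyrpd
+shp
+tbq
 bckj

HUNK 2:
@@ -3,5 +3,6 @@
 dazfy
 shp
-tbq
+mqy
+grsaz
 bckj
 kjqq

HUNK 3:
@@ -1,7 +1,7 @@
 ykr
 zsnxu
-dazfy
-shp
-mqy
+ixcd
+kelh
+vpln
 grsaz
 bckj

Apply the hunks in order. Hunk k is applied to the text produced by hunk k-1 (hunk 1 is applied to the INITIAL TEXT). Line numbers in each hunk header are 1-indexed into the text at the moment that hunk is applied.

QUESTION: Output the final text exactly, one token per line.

Hunk 1: at line 3 remove [lkvec,aiest,cyrpd] add [shp,tbq] -> 9 lines: ykr zsnxu dazfy shp tbq bckj kjqq jkr boaa
Hunk 2: at line 3 remove [tbq] add [mqy,grsaz] -> 10 lines: ykr zsnxu dazfy shp mqy grsaz bckj kjqq jkr boaa
Hunk 3: at line 1 remove [dazfy,shp,mqy] add [ixcd,kelh,vpln] -> 10 lines: ykr zsnxu ixcd kelh vpln grsaz bckj kjqq jkr boaa

Answer: ykr
zsnxu
ixcd
kelh
vpln
grsaz
bckj
kjqq
jkr
boaa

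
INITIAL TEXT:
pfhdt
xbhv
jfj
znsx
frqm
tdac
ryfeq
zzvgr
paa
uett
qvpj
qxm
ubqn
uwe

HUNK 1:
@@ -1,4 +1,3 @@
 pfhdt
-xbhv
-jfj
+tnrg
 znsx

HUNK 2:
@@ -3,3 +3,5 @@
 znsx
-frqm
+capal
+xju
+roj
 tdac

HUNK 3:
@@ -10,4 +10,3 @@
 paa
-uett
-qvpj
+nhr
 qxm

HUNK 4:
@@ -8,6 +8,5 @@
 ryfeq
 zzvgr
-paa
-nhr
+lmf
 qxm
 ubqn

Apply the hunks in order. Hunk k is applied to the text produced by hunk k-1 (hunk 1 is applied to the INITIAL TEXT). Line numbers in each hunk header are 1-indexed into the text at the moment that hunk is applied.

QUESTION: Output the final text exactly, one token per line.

Hunk 1: at line 1 remove [xbhv,jfj] add [tnrg] -> 13 lines: pfhdt tnrg znsx frqm tdac ryfeq zzvgr paa uett qvpj qxm ubqn uwe
Hunk 2: at line 3 remove [frqm] add [capal,xju,roj] -> 15 lines: pfhdt tnrg znsx capal xju roj tdac ryfeq zzvgr paa uett qvpj qxm ubqn uwe
Hunk 3: at line 10 remove [uett,qvpj] add [nhr] -> 14 lines: pfhdt tnrg znsx capal xju roj tdac ryfeq zzvgr paa nhr qxm ubqn uwe
Hunk 4: at line 8 remove [paa,nhr] add [lmf] -> 13 lines: pfhdt tnrg znsx capal xju roj tdac ryfeq zzvgr lmf qxm ubqn uwe

Answer: pfhdt
tnrg
znsx
capal
xju
roj
tdac
ryfeq
zzvgr
lmf
qxm
ubqn
uwe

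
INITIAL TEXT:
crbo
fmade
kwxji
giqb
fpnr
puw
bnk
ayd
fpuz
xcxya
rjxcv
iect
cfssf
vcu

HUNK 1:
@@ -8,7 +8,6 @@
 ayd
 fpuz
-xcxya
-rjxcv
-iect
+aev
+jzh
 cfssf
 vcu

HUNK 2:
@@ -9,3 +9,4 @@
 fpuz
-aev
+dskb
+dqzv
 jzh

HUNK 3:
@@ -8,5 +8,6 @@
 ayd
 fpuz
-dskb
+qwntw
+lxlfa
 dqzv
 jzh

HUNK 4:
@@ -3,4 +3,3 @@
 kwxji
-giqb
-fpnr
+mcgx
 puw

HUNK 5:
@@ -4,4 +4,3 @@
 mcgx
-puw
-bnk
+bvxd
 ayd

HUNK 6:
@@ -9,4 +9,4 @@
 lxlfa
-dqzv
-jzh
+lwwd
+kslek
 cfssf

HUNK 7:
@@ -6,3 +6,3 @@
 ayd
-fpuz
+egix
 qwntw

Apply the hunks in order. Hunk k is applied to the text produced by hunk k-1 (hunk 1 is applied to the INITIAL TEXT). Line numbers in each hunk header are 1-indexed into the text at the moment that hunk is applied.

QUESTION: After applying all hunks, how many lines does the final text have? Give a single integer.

Answer: 13

Derivation:
Hunk 1: at line 8 remove [xcxya,rjxcv,iect] add [aev,jzh] -> 13 lines: crbo fmade kwxji giqb fpnr puw bnk ayd fpuz aev jzh cfssf vcu
Hunk 2: at line 9 remove [aev] add [dskb,dqzv] -> 14 lines: crbo fmade kwxji giqb fpnr puw bnk ayd fpuz dskb dqzv jzh cfssf vcu
Hunk 3: at line 8 remove [dskb] add [qwntw,lxlfa] -> 15 lines: crbo fmade kwxji giqb fpnr puw bnk ayd fpuz qwntw lxlfa dqzv jzh cfssf vcu
Hunk 4: at line 3 remove [giqb,fpnr] add [mcgx] -> 14 lines: crbo fmade kwxji mcgx puw bnk ayd fpuz qwntw lxlfa dqzv jzh cfssf vcu
Hunk 5: at line 4 remove [puw,bnk] add [bvxd] -> 13 lines: crbo fmade kwxji mcgx bvxd ayd fpuz qwntw lxlfa dqzv jzh cfssf vcu
Hunk 6: at line 9 remove [dqzv,jzh] add [lwwd,kslek] -> 13 lines: crbo fmade kwxji mcgx bvxd ayd fpuz qwntw lxlfa lwwd kslek cfssf vcu
Hunk 7: at line 6 remove [fpuz] add [egix] -> 13 lines: crbo fmade kwxji mcgx bvxd ayd egix qwntw lxlfa lwwd kslek cfssf vcu
Final line count: 13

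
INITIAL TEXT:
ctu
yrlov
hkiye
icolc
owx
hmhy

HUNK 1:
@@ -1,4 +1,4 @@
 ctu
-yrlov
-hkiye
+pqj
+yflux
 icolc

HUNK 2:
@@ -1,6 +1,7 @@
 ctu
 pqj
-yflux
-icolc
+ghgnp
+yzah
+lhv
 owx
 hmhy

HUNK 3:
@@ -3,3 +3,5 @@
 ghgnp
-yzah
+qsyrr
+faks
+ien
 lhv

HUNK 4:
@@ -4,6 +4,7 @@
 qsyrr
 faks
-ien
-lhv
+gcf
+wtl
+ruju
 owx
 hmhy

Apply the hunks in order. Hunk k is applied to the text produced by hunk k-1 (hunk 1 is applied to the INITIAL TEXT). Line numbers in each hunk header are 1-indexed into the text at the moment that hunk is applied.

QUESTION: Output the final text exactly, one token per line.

Answer: ctu
pqj
ghgnp
qsyrr
faks
gcf
wtl
ruju
owx
hmhy

Derivation:
Hunk 1: at line 1 remove [yrlov,hkiye] add [pqj,yflux] -> 6 lines: ctu pqj yflux icolc owx hmhy
Hunk 2: at line 1 remove [yflux,icolc] add [ghgnp,yzah,lhv] -> 7 lines: ctu pqj ghgnp yzah lhv owx hmhy
Hunk 3: at line 3 remove [yzah] add [qsyrr,faks,ien] -> 9 lines: ctu pqj ghgnp qsyrr faks ien lhv owx hmhy
Hunk 4: at line 4 remove [ien,lhv] add [gcf,wtl,ruju] -> 10 lines: ctu pqj ghgnp qsyrr faks gcf wtl ruju owx hmhy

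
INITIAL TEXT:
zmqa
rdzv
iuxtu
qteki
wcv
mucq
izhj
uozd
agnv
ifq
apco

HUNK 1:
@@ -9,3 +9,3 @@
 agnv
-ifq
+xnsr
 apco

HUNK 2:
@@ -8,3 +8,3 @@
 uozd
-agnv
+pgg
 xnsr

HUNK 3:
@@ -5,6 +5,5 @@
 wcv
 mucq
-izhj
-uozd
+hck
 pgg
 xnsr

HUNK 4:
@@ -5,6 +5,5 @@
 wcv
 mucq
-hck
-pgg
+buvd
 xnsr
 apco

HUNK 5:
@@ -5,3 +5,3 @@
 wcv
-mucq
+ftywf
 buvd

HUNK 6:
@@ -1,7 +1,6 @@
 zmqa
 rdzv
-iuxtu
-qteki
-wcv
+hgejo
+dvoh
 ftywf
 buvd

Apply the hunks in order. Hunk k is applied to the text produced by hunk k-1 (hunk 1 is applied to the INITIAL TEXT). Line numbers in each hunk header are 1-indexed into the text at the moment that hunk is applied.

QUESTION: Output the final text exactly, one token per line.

Answer: zmqa
rdzv
hgejo
dvoh
ftywf
buvd
xnsr
apco

Derivation:
Hunk 1: at line 9 remove [ifq] add [xnsr] -> 11 lines: zmqa rdzv iuxtu qteki wcv mucq izhj uozd agnv xnsr apco
Hunk 2: at line 8 remove [agnv] add [pgg] -> 11 lines: zmqa rdzv iuxtu qteki wcv mucq izhj uozd pgg xnsr apco
Hunk 3: at line 5 remove [izhj,uozd] add [hck] -> 10 lines: zmqa rdzv iuxtu qteki wcv mucq hck pgg xnsr apco
Hunk 4: at line 5 remove [hck,pgg] add [buvd] -> 9 lines: zmqa rdzv iuxtu qteki wcv mucq buvd xnsr apco
Hunk 5: at line 5 remove [mucq] add [ftywf] -> 9 lines: zmqa rdzv iuxtu qteki wcv ftywf buvd xnsr apco
Hunk 6: at line 1 remove [iuxtu,qteki,wcv] add [hgejo,dvoh] -> 8 lines: zmqa rdzv hgejo dvoh ftywf buvd xnsr apco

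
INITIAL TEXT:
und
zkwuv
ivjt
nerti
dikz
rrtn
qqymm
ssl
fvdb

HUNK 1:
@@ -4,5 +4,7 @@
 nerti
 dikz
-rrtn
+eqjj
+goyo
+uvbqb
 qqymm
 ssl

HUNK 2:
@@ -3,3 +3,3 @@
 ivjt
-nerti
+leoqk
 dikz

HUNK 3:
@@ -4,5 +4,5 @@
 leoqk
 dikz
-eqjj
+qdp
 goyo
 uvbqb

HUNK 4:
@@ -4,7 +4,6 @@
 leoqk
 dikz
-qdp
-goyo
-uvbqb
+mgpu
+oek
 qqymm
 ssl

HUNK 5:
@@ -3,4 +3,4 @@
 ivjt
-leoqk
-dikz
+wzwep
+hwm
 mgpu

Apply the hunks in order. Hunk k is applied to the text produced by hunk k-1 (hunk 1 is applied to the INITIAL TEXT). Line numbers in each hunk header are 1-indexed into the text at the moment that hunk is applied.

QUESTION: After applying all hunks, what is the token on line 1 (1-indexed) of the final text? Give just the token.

Hunk 1: at line 4 remove [rrtn] add [eqjj,goyo,uvbqb] -> 11 lines: und zkwuv ivjt nerti dikz eqjj goyo uvbqb qqymm ssl fvdb
Hunk 2: at line 3 remove [nerti] add [leoqk] -> 11 lines: und zkwuv ivjt leoqk dikz eqjj goyo uvbqb qqymm ssl fvdb
Hunk 3: at line 4 remove [eqjj] add [qdp] -> 11 lines: und zkwuv ivjt leoqk dikz qdp goyo uvbqb qqymm ssl fvdb
Hunk 4: at line 4 remove [qdp,goyo,uvbqb] add [mgpu,oek] -> 10 lines: und zkwuv ivjt leoqk dikz mgpu oek qqymm ssl fvdb
Hunk 5: at line 3 remove [leoqk,dikz] add [wzwep,hwm] -> 10 lines: und zkwuv ivjt wzwep hwm mgpu oek qqymm ssl fvdb
Final line 1: und

Answer: und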